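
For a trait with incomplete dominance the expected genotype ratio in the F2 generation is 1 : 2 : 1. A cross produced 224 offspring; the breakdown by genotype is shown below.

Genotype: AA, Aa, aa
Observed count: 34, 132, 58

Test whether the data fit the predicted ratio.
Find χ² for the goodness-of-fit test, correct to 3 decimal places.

12.286

Ratio total = 4. Expected counts: 224×1/4 = 56, 224×2/4 = 112, 224×1/4 = 56.
χ² = (34−56)²/56 + (132−112)²/112 + (58−56)²/56
   = 8.6429 + 3.5714 + 0.0714
Sum = 12.286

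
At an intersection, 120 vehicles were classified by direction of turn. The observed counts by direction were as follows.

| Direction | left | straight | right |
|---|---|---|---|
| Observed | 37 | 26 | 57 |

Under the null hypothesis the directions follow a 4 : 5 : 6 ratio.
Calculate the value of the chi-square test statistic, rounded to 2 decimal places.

7.37

Ratio total = 15. Expected counts: 120×4/15 = 32, 120×5/15 = 40, 120×6/15 = 48.
left: (37 − 32)²/32 = 25/32 = 0.781
straight: (26 − 40)²/40 = 196/40 = 4.900
right: (57 − 48)²/48 = 81/48 = 1.688
Sum = 7.37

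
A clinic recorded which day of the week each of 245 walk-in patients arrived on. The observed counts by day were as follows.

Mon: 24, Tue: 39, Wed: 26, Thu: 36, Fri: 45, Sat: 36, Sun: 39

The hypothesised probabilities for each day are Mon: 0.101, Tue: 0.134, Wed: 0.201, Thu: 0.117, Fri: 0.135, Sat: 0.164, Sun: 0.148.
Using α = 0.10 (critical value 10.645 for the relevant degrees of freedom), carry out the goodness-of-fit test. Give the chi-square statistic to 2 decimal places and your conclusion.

18.97; reject

Expected counts E_i = n·p_i: 245×0.101 = 24.745, 245×0.134 = 32.83, 245×0.201 = 49.245, 245×0.117 = 28.665, 245×0.135 = 33.075, 245×0.164 = 40.18, 245×0.148 = 36.26.
χ² = (24−24.745)²/24.745 + (39−32.83)²/32.83 + (26−49.245)²/49.245 + (36−28.665)²/28.665 + (45−33.075)²/33.075 + (36−40.18)²/40.18 + (39−36.26)²/36.26
   = 0.022 + 1.160 + 10.972 + 1.877 + 4.299 + 0.435 + 0.207
Sum = 18.97
df = 6. Since 18.97 > 10.645, we reject H₀.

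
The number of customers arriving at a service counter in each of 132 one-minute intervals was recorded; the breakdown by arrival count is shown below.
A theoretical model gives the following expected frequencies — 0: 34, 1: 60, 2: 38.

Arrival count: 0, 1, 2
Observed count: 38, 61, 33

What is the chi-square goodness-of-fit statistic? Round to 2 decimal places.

1.15

cat         O        E   (O−E)²/E
0          38       34      0.471
1          61       60      0.017
2          33       38      0.658
Sum = 1.15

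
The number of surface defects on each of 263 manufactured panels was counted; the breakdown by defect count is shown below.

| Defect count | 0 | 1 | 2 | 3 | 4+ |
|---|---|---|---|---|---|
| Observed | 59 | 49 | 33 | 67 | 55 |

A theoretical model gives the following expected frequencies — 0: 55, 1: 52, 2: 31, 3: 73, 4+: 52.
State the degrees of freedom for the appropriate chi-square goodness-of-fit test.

There are k = 5 categories and no parameters were estimated from the data, so df = 5 − 1 = 4.

4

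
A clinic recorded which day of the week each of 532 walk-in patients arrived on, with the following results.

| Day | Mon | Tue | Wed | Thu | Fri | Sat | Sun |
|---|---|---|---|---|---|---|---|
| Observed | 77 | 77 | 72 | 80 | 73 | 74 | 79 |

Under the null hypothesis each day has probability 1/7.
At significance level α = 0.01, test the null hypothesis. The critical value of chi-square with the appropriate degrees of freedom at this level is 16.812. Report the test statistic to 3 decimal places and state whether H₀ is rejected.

Expected count for each of the 7 categories: 532/7 = 76.
χ² = (77−76)²/76 + (77−76)²/76 + (72−76)²/76 + (80−76)²/76 + (73−76)²/76 + (74−76)²/76 + (79−76)²/76
   = 0.0132 + 0.0132 + 0.2105 + 0.2105 + 0.1184 + 0.0526 + 0.1184
Sum = 0.737
df = 6. Since 0.737 < 16.812, we do not reject H₀.

0.737; do not reject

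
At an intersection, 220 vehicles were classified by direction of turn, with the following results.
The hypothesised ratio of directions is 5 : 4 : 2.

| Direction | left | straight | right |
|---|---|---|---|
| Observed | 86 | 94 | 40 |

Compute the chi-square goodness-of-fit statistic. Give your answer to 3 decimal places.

Ratio total = 11. Expected counts: 220×5/11 = 100, 220×4/11 = 80, 220×2/11 = 40.
left: (86 − 100)²/100 = 196/100 = 1.9600
straight: (94 − 80)²/80 = 196/80 = 2.4500
right: (40 − 40)²/40 = 0/40 = 0.0000
Sum = 4.410

4.410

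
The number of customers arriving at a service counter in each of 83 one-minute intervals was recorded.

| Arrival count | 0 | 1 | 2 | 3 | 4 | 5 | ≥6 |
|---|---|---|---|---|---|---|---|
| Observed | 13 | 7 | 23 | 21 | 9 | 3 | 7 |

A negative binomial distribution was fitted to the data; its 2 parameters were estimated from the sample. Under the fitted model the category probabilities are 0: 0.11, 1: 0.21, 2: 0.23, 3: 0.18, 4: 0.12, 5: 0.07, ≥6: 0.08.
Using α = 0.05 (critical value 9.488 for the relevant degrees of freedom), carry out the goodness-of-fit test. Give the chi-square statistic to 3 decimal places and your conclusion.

Expected counts E_i = n·p_i: 83×0.11 = 9.13, 83×0.21 = 17.43, 83×0.23 = 19.09, 83×0.18 = 14.94, 83×0.12 = 9.96, 83×0.07 = 5.81, 83×0.08 = 6.64.
cat         O        E   (O−E)²/E
0          13     9.13     1.6404
1           7    17.43     6.2412
2          23    19.09     0.8008
3          21    14.94     2.4581
4           9     9.96     0.0925
5           3     5.81     1.3591
≥6          7     6.64     0.0195
Sum = 12.612
df = 4. Since 12.612 > 9.488, we reject H₀.

12.612; reject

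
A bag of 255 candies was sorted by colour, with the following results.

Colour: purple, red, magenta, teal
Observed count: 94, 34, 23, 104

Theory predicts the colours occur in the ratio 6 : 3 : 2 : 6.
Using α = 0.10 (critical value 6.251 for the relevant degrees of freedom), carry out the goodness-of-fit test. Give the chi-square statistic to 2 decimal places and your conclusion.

6.68; reject

Ratio total = 17. Expected counts: 255×6/17 = 90, 255×3/17 = 45, 255×2/17 = 30, 255×6/17 = 90.
χ² = (94−90)²/90 + (34−45)²/45 + (23−30)²/30 + (104−90)²/90
   = 0.178 + 2.689 + 1.633 + 2.178
Sum = 6.68
df = 3. Since 6.68 > 6.251, we reject H₀.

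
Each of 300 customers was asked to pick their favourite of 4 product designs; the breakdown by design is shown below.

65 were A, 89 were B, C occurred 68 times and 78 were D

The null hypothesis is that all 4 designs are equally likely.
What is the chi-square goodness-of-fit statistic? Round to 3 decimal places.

4.720

Expected count for each of the 4 categories: 300/4 = 75.
cat         O        E   (O−E)²/E
A          65       75     1.3333
B          89       75     2.6133
C          68       75     0.6533
D          78       75     0.1200
Sum = 4.720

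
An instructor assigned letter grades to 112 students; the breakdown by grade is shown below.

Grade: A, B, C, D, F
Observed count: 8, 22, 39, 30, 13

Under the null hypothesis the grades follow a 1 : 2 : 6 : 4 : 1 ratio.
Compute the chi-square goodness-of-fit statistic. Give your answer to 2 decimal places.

Ratio total = 14. Expected counts: 112×1/14 = 8, 112×2/14 = 16, 112×6/14 = 48, 112×4/14 = 32, 112×1/14 = 8.
A: (8 − 8)²/8 = 0/8 = 0.000
B: (22 − 16)²/16 = 36/16 = 2.250
C: (39 − 48)²/48 = 81/48 = 1.688
D: (30 − 32)²/32 = 4/32 = 0.125
F: (13 − 8)²/8 = 25/8 = 3.125
Sum = 7.19

7.19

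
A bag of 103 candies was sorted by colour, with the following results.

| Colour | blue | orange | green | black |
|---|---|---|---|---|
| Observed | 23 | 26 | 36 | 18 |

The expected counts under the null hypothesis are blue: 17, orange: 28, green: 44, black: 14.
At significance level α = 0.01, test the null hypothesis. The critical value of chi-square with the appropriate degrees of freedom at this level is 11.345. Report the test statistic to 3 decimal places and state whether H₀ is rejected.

blue: (23 − 17)²/17 = 36/17 = 2.1176
orange: (26 − 28)²/28 = 4/28 = 0.1429
green: (36 − 44)²/44 = 64/44 = 1.4545
black: (18 − 14)²/14 = 16/14 = 1.1429
Sum = 4.858
df = 3. Since 4.858 < 11.345, we do not reject H₀.

4.858; do not reject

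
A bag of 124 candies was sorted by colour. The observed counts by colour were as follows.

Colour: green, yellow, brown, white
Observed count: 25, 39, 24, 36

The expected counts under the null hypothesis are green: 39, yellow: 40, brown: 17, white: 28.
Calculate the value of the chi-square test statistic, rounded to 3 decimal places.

10.219

cat         O        E   (O−E)²/E
green      25       39     5.0256
yellow     39       40     0.0250
brown      24       17     2.8824
white      36       28     2.2857
Sum = 10.219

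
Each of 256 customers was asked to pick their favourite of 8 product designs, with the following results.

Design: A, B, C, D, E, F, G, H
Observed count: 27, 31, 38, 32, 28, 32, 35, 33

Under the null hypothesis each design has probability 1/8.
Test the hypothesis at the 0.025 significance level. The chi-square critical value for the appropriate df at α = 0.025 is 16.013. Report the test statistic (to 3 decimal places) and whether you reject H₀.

2.750; do not reject

Expected count for each of the 8 categories: 256/8 = 32.
A: (27 − 32)²/32 = 25/32 = 0.7813
B: (31 − 32)²/32 = 1/32 = 0.0313
C: (38 − 32)²/32 = 36/32 = 1.1250
D: (32 − 32)²/32 = 0/32 = 0.0000
E: (28 − 32)²/32 = 16/32 = 0.5000
F: (32 − 32)²/32 = 0/32 = 0.0000
G: (35 − 32)²/32 = 9/32 = 0.2813
H: (33 − 32)²/32 = 1/32 = 0.0313
Sum = 2.750
df = 7. Since 2.750 < 16.013, we do not reject H₀.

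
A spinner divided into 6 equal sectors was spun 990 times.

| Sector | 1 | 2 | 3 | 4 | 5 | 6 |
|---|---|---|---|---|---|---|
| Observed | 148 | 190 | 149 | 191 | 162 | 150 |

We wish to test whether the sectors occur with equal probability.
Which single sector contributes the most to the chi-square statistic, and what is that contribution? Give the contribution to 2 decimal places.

Under H₀ each category has probability 1/6, so each expected count is 990/6 = 165.
χ² = (148−165)²/165 + (190−165)²/165 + (149−165)²/165 + (191−165)²/165 + (162−165)²/165 + (150−165)²/165
   = 1.752 + 3.788 + 1.552 + 4.097 + 0.055 + 1.364
The largest term is for 4: 4.10.

4, 4.10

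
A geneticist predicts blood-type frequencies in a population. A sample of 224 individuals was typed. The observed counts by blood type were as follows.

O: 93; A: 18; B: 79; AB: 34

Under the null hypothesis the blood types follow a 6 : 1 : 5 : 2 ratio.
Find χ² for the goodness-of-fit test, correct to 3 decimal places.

Ratio total = 14. Expected counts: 224×6/14 = 96, 224×1/14 = 16, 224×5/14 = 80, 224×2/14 = 32.
χ² = (93−96)²/96 + (18−16)²/16 + (79−80)²/80 + (34−32)²/32
   = 0.0938 + 0.2500 + 0.0125 + 0.1250
Sum = 0.481

0.481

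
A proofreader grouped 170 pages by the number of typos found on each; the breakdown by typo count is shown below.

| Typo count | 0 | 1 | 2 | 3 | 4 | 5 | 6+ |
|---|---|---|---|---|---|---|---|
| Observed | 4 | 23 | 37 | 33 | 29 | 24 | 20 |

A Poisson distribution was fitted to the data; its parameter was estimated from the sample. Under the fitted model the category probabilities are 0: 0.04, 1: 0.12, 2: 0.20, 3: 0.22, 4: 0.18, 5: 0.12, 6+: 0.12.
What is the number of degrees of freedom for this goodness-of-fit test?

5

There are k = 7 categories and 1 parameter estimated from the data, so df = 7 − 1 − 1 = 5.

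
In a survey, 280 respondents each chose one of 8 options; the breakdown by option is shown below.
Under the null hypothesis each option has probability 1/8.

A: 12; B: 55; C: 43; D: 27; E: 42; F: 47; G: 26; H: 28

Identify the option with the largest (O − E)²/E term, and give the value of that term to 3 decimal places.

Under H₀ each category has probability 1/8, so each expected count is 280/8 = 35.
cat         O        E   (O−E)²/E
A          12       35    15.1143
B          55       35    11.4286
C          43       35     1.8286
D          27       35     1.8286
E          42       35     1.4000
F          47       35     4.1143
G          26       35     2.3143
H          28       35     1.4000
The largest term is for A: 15.114.

A, 15.114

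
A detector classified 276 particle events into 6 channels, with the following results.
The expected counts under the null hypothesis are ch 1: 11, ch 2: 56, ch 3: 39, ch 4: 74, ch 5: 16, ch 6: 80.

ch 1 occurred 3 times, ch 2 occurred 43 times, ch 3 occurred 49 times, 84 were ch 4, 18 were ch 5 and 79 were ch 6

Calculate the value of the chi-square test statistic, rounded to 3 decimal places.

13.014

χ² = (3−11)²/11 + (43−56)²/56 + (49−39)²/39 + (84−74)²/74 + (18−16)²/16 + (79−80)²/80
   = 5.8182 + 3.0179 + 2.5641 + 1.3514 + 0.2500 + 0.0125
Sum = 13.014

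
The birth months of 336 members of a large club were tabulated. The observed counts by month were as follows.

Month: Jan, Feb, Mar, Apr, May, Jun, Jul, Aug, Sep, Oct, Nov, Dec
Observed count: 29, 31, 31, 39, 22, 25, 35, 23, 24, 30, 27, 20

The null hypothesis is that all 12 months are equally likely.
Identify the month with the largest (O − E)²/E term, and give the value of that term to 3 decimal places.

Apr, 4.321

Under H₀ each category has probability 1/12, so each expected count is 336/12 = 28.
Jan: (29 − 28)²/28 = 1/28 = 0.0357
Feb: (31 − 28)²/28 = 9/28 = 0.3214
Mar: (31 − 28)²/28 = 9/28 = 0.3214
Apr: (39 − 28)²/28 = 121/28 = 4.3214
May: (22 − 28)²/28 = 36/28 = 1.2857
Jun: (25 − 28)²/28 = 9/28 = 0.3214
Jul: (35 − 28)²/28 = 49/28 = 1.7500
Aug: (23 − 28)²/28 = 25/28 = 0.8929
Sep: (24 − 28)²/28 = 16/28 = 0.5714
Oct: (30 − 28)²/28 = 4/28 = 0.1429
Nov: (27 − 28)²/28 = 1/28 = 0.0357
Dec: (20 − 28)²/28 = 64/28 = 2.2857
The largest term is for Apr: 4.321.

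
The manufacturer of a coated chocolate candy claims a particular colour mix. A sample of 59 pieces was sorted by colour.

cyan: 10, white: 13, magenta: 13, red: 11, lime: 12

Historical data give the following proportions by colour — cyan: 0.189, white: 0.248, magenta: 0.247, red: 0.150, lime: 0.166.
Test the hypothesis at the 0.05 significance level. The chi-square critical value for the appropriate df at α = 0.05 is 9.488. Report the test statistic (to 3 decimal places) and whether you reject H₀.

1.490; do not reject

Expected counts E_i = n·p_i: 59×0.189 = 11.151, 59×0.248 = 14.632, 59×0.247 = 14.573, 59×0.150 = 8.85, 59×0.166 = 9.794.
cyan: (10 − 11.151)²/11.151 = 1.324801/11.151 = 0.1188
white: (13 − 14.632)²/14.632 = 2.663424/14.632 = 0.1820
magenta: (13 − 14.573)²/14.573 = 2.474329/14.573 = 0.1698
red: (11 − 8.85)²/8.85 = 4.6225/8.85 = 0.5223
lime: (12 − 9.794)²/9.794 = 4.866436/9.794 = 0.4969
Sum = 1.490
df = 4. Since 1.490 < 9.488, we do not reject H₀.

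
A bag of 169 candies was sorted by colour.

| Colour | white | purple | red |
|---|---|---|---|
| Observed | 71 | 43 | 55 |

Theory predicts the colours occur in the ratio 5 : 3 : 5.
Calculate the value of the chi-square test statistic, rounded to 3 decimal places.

Ratio total = 13. Expected counts: 169×5/13 = 65, 169×3/13 = 39, 169×5/13 = 65.
χ² = (71−65)²/65 + (43−39)²/39 + (55−65)²/65
   = 0.5538 + 0.4103 + 1.5385
Sum = 2.503

2.503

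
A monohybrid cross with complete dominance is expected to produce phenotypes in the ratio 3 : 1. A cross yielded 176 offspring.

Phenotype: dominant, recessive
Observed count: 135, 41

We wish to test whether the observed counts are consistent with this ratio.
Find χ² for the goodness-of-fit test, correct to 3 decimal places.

Ratio total = 4. Expected counts: 176×3/4 = 132, 176×1/4 = 44.
χ² = (135−132)²/132 + (41−44)²/44
   = 0.0682 + 0.2045
Sum = 0.273

0.273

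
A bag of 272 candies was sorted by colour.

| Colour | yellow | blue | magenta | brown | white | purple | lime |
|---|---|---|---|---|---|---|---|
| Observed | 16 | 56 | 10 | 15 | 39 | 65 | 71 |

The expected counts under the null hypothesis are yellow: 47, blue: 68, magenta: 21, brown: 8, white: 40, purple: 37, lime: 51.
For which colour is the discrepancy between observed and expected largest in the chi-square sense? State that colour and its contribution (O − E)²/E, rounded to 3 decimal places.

χ² = (16−47)²/47 + (56−68)²/68 + (10−21)²/21 + (15−8)²/8 + (39−40)²/40 + (65−37)²/37 + (71−51)²/51
   = 20.4468 + 2.1176 + 5.7619 + 6.1250 + 0.0250 + 21.1892 + 7.8431
The largest term is for purple: 21.189.

purple, 21.189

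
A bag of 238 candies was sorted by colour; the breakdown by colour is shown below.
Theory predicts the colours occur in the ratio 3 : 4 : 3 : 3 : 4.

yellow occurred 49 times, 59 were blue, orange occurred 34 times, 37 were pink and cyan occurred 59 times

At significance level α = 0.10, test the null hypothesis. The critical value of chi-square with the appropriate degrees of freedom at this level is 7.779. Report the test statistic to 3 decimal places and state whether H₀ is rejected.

Ratio total = 17. Expected counts: 238×3/17 = 42, 238×4/17 = 56, 238×3/17 = 42, 238×3/17 = 42, 238×4/17 = 56.
cat         O        E   (O−E)²/E
yellow     49       42     1.1667
blue       59       56     0.1607
orange     34       42     1.5238
pink       37       42     0.5952
cyan       59       56     0.1607
Sum = 3.607
df = 4. Since 3.607 < 7.779, we do not reject H₀.

3.607; do not reject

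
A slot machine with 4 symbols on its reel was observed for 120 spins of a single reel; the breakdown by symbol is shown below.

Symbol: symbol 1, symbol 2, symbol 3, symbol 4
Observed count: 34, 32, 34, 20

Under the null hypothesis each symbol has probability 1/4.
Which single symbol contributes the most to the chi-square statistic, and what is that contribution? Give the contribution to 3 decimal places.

Expected count for each of the 4 categories: 120/4 = 30.
cat           O        E   (O−E)²/E
symbol 1     34       30     0.5333
symbol 2     32       30     0.1333
symbol 3     34       30     0.5333
symbol 4     20       30     3.3333
The largest term is for symbol 4: 3.333.

symbol 4, 3.333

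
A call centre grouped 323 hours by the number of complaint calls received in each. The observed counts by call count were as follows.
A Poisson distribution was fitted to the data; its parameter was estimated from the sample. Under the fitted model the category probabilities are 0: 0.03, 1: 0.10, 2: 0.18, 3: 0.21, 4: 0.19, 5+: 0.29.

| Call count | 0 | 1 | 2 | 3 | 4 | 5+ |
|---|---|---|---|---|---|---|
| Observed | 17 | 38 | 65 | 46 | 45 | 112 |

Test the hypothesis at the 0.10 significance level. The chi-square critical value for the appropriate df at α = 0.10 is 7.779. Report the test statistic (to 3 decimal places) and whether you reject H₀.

22.309; reject

Expected counts E_i = n·p_i: 323×0.03 = 9.69, 323×0.10 = 32.3, 323×0.18 = 58.14, 323×0.21 = 67.83, 323×0.19 = 61.37, 323×0.29 = 93.67.
cat         O        E   (O−E)²/E
0          17     9.69     5.5146
1          38     32.3     1.0059
2          65    58.14     0.8094
3          46    67.83     7.0256
4          45    61.37     4.3666
5+        112    93.67     3.5869
Sum = 22.309
df = 4. Since 22.309 > 7.779, we reject H₀.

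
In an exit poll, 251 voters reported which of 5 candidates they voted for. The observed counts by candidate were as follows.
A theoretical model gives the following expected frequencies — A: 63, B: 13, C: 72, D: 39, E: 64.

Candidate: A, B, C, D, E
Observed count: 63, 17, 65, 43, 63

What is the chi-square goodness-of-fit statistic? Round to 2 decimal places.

cat         O        E   (O−E)²/E
A          63       63      0.000
B          17       13      1.231
C          65       72      0.681
D          43       39      0.410
E          63       64      0.016
Sum = 2.34

2.34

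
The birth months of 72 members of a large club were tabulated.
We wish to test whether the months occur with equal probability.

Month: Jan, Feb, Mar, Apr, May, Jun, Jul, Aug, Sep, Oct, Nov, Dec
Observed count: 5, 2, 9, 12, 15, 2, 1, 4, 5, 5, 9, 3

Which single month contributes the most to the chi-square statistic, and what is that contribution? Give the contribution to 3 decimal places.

Expected count for each of the 12 categories: 72/12 = 6.
Jan: (5 − 6)²/6 = 1/6 = 0.1667
Feb: (2 − 6)²/6 = 16/6 = 2.6667
Mar: (9 − 6)²/6 = 9/6 = 1.5000
Apr: (12 − 6)²/6 = 36/6 = 6.0000
May: (15 − 6)²/6 = 81/6 = 13.5000
Jun: (2 − 6)²/6 = 16/6 = 2.6667
Jul: (1 − 6)²/6 = 25/6 = 4.1667
Aug: (4 − 6)²/6 = 4/6 = 0.6667
Sep: (5 − 6)²/6 = 1/6 = 0.1667
Oct: (5 − 6)²/6 = 1/6 = 0.1667
Nov: (9 − 6)²/6 = 9/6 = 1.5000
Dec: (3 − 6)²/6 = 9/6 = 1.5000
The largest term is for May: 13.500.

May, 13.500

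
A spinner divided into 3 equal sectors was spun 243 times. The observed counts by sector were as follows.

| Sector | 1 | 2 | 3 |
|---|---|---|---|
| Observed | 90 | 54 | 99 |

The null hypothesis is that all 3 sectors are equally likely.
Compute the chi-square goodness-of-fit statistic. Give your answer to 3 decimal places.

Under H₀ each category has probability 1/3, so each expected count is 243/3 = 81.
1: (90 − 81)²/81 = 81/81 = 1.0000
2: (54 − 81)²/81 = 729/81 = 9.0000
3: (99 − 81)²/81 = 324/81 = 4.0000
Sum = 14.000

14.000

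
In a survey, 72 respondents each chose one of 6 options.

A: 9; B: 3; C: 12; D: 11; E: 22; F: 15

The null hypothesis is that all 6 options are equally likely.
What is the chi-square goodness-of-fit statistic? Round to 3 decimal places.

Expected count for each of the 6 categories: 72/6 = 12.
χ² = (9−12)²/12 + (3−12)²/12 + (12−12)²/12 + (11−12)²/12 + (22−12)²/12 + (15−12)²/12
   = 0.7500 + 6.7500 + 0.0000 + 0.0833 + 8.3333 + 0.7500
Sum = 16.667

16.667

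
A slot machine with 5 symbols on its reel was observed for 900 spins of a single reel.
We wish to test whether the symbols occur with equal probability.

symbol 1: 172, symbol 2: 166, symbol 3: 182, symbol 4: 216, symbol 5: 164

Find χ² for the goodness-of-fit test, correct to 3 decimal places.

10.089

Expected count for each of the 5 categories: 900/5 = 180.
symbol 1: (172 − 180)²/180 = 64/180 = 0.3556
symbol 2: (166 − 180)²/180 = 196/180 = 1.0889
symbol 3: (182 − 180)²/180 = 4/180 = 0.0222
symbol 4: (216 − 180)²/180 = 1296/180 = 7.2000
symbol 5: (164 − 180)²/180 = 256/180 = 1.4222
Sum = 10.089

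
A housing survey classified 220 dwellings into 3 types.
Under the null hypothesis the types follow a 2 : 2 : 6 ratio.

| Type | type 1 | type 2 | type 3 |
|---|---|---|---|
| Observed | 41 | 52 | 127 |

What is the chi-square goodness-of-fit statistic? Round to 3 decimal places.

1.848

Ratio total = 10. Expected counts: 220×2/10 = 44, 220×2/10 = 44, 220×6/10 = 132.
type 1: (41 − 44)²/44 = 9/44 = 0.2045
type 2: (52 − 44)²/44 = 64/44 = 1.4545
type 3: (127 − 132)²/132 = 25/132 = 0.1894
Sum = 1.848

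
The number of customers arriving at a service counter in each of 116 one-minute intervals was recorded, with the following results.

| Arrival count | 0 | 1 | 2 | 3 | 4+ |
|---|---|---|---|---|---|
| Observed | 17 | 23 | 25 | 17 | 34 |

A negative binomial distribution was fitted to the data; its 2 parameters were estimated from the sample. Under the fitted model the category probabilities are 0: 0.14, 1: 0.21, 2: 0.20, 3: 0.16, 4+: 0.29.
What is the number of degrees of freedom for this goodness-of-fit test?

2

There are k = 5 categories and 2 parameters estimated from the data, so df = 5 − 1 − 2 = 2.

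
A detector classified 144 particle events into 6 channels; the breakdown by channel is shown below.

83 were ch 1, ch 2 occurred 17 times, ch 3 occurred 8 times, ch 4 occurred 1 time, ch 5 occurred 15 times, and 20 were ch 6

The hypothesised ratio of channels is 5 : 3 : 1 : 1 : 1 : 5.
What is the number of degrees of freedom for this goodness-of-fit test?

There are k = 6 categories and no parameters were estimated from the data, so df = 6 − 1 = 5.

5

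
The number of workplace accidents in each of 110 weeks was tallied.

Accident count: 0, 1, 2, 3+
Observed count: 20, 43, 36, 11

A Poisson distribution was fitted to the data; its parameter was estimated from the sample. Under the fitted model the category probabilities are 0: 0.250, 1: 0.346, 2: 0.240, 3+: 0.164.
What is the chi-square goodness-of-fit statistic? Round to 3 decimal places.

8.925

Expected counts E_i = n·p_i: 110×0.250 = 27.5, 110×0.346 = 38.06, 110×0.240 = 26.4, 110×0.164 = 18.04.
cat         O        E   (O−E)²/E
0          20     27.5     2.0455
1          43    38.06     0.6412
2          36     26.4     3.4909
3+         11    18.04     2.7473
Sum = 8.925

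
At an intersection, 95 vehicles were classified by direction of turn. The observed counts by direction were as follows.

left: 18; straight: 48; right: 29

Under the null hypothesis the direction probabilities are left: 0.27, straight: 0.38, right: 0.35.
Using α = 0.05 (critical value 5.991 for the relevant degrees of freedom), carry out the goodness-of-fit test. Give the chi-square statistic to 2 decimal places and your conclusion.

Expected counts E_i = n·p_i: 95×0.27 = 25.65, 95×0.38 = 36.1, 95×0.35 = 33.25.
χ² = (18−25.65)²/25.65 + (48−36.1)²/36.1 + (29−33.25)²/33.25
   = 2.282 + 3.923 + 0.543
Sum = 6.75
df = 2. Since 6.75 > 5.991, we reject H₀.

6.75; reject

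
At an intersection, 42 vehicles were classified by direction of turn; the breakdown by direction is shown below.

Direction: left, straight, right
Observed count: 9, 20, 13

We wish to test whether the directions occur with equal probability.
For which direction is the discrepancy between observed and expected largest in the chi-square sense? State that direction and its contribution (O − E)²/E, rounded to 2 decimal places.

straight, 2.57

Under H₀ each category has probability 1/3, so each expected count is 42/3 = 14.
left: (9 − 14)²/14 = 25/14 = 1.786
straight: (20 − 14)²/14 = 36/14 = 2.571
right: (13 − 14)²/14 = 1/14 = 0.071
The largest term is for straight: 2.57.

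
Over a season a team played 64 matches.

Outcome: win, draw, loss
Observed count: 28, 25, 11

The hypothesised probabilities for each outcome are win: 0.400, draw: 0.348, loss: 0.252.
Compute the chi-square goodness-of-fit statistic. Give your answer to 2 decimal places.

2.19

Expected counts E_i = n·p_i: 64×0.400 = 25.6, 64×0.348 = 22.272, 64×0.252 = 16.128.
cat         O        E   (O−E)²/E
win        28     25.6      0.225
draw       25   22.272      0.334
loss       11   16.128      1.630
Sum = 2.19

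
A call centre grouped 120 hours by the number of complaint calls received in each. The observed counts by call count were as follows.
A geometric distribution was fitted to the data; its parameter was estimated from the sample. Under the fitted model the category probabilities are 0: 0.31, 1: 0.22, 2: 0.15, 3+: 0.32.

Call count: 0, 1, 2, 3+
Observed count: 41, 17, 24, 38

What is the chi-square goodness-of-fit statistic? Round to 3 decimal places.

Expected counts E_i = n·p_i: 120×0.31 = 37.2, 120×0.22 = 26.4, 120×0.15 = 18, 120×0.32 = 38.4.
0: (41 − 37.2)²/37.2 = 14.44/37.2 = 0.3882
1: (17 − 26.4)²/26.4 = 88.36/26.4 = 3.3470
2: (24 − 18)²/18 = 36/18 = 2.0000
3+: (38 − 38.4)²/38.4 = 0.16/38.4 = 0.0042
Sum = 5.739

5.739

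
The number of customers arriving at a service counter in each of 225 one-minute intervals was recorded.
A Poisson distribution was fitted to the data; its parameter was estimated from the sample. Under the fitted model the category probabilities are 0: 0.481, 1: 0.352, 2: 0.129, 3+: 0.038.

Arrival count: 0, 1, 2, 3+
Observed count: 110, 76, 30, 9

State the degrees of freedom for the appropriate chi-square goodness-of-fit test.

2

There are k = 4 categories and 1 parameter estimated from the data, so df = 4 − 1 − 1 = 2.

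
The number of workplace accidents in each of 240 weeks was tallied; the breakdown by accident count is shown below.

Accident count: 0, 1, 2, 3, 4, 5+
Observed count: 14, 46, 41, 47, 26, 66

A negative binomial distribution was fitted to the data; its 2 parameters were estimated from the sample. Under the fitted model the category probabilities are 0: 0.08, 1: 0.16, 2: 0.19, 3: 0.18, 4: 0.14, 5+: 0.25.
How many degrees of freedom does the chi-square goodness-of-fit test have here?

There are k = 6 categories and 2 parameters estimated from the data, so df = 6 − 1 − 2 = 3.

3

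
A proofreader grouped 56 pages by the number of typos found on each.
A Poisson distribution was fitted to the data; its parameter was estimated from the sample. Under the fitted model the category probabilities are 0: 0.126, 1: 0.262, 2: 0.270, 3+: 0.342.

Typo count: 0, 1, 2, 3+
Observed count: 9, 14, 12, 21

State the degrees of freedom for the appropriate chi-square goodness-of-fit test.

There are k = 4 categories and 1 parameter estimated from the data, so df = 4 − 1 − 1 = 2.

2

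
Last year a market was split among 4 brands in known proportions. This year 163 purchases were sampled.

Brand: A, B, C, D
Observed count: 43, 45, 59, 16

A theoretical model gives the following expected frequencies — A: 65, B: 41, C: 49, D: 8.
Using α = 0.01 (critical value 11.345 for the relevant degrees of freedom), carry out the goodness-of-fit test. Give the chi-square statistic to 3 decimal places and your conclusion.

17.877; reject

cat         O        E   (O−E)²/E
A          43       65     7.4462
B          45       41     0.3902
C          59       49     2.0408
D          16        8     8.0000
Sum = 17.877
df = 3. Since 17.877 > 11.345, we reject H₀.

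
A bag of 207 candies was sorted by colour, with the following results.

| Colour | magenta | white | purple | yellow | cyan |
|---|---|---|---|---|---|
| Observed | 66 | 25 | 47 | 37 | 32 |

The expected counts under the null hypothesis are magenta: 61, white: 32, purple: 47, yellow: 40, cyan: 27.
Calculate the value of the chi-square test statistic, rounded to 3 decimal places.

cat          O        E   (O−E)²/E
magenta     66       61     0.4098
white       25       32     1.5313
purple      47       47     0.0000
yellow      37       40     0.2250
cyan        32       27     0.9259
Sum = 3.092

3.092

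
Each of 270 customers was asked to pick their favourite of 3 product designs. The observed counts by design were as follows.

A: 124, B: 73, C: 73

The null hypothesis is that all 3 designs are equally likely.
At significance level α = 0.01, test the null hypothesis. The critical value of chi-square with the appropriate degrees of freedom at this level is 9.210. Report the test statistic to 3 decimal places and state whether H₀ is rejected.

Under H₀ each category has probability 1/3, so each expected count is 270/3 = 90.
cat         O        E   (O−E)²/E
A         124       90    12.8444
B          73       90     3.2111
C          73       90     3.2111
Sum = 19.267
df = 2. Since 19.267 > 9.210, we reject H₀.

19.267; reject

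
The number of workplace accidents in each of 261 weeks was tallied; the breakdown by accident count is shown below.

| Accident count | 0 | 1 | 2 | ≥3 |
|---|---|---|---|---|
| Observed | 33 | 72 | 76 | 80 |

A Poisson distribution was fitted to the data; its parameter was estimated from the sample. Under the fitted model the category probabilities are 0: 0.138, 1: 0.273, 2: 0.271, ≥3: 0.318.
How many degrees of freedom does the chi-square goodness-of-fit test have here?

2

There are k = 4 categories and 1 parameter estimated from the data, so df = 4 − 1 − 1 = 2.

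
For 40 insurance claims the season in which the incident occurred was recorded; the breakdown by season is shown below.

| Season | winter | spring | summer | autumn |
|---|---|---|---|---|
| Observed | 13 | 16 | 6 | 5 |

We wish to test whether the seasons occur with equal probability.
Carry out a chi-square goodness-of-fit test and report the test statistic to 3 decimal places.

Under H₀ each category has probability 1/4, so each expected count is 40/4 = 10.
cat         O        E   (O−E)²/E
winter     13       10     0.9000
spring     16       10     3.6000
summer      6       10     1.6000
autumn      5       10     2.5000
Sum = 8.600

8.600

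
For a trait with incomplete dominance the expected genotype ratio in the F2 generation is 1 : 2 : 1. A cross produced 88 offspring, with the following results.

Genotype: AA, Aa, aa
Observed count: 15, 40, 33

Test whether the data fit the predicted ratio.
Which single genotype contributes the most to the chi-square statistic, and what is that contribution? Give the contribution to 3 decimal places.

aa, 5.500

Ratio total = 4. Expected counts: 88×1/4 = 22, 88×2/4 = 44, 88×1/4 = 22.
AA: (15 − 22)²/22 = 49/22 = 2.2273
Aa: (40 − 44)²/44 = 16/44 = 0.3636
aa: (33 − 22)²/22 = 121/22 = 5.5000
The largest term is for aa: 5.500.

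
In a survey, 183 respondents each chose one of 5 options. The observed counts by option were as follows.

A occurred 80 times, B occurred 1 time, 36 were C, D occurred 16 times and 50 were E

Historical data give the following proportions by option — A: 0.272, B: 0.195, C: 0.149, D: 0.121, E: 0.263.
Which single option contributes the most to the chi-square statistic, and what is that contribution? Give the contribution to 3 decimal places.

B, 33.713

Expected counts E_i = n·p_i: 183×0.272 = 49.776, 183×0.195 = 35.685, 183×0.149 = 27.267, 183×0.121 = 22.143, 183×0.263 = 48.129.
χ² = (80−49.776)²/49.776 + (1−35.685)²/35.685 + (36−27.267)²/27.267 + (16−22.143)²/22.143 + (50−48.129)²/48.129
   = 18.3520 + 33.7130 + 2.7970 + 1.7042 + 0.0727
The largest term is for B: 33.713.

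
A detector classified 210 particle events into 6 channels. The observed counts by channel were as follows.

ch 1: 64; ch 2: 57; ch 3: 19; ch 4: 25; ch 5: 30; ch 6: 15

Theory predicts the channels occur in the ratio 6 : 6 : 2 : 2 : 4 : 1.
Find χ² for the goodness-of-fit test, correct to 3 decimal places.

Ratio total = 21. Expected counts: 210×6/21 = 60, 210×6/21 = 60, 210×2/21 = 20, 210×2/21 = 20, 210×4/21 = 40, 210×1/21 = 10.
ch 1: (64 − 60)²/60 = 16/60 = 0.2667
ch 2: (57 − 60)²/60 = 9/60 = 0.1500
ch 3: (19 − 20)²/20 = 1/20 = 0.0500
ch 4: (25 − 20)²/20 = 25/20 = 1.2500
ch 5: (30 − 40)²/40 = 100/40 = 2.5000
ch 6: (15 − 10)²/10 = 25/10 = 2.5000
Sum = 6.717

6.717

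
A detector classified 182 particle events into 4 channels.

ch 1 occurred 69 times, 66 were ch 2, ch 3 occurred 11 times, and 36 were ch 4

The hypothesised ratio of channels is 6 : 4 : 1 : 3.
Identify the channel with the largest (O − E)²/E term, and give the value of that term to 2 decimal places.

Ratio total = 14. Expected counts: 182×6/14 = 78, 182×4/14 = 52, 182×1/14 = 13, 182×3/14 = 39.
cat         O        E   (O−E)²/E
ch 1       69       78      1.038
ch 2       66       52      3.769
ch 3       11       13      0.308
ch 4       36       39      0.231
The largest term is for ch 2: 3.77.

ch 2, 3.77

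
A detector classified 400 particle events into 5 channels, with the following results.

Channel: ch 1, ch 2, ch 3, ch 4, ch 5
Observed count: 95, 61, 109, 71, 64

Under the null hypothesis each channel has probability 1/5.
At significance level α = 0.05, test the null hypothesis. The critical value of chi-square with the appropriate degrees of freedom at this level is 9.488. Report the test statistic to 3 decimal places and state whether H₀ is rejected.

22.050; reject

Expected count for each of the 5 categories: 400/5 = 80.
ch 1: (95 − 80)²/80 = 225/80 = 2.8125
ch 2: (61 − 80)²/80 = 361/80 = 4.5125
ch 3: (109 − 80)²/80 = 841/80 = 10.5125
ch 4: (71 − 80)²/80 = 81/80 = 1.0125
ch 5: (64 − 80)²/80 = 256/80 = 3.2000
Sum = 22.050
df = 4. Since 22.050 > 9.488, we reject H₀.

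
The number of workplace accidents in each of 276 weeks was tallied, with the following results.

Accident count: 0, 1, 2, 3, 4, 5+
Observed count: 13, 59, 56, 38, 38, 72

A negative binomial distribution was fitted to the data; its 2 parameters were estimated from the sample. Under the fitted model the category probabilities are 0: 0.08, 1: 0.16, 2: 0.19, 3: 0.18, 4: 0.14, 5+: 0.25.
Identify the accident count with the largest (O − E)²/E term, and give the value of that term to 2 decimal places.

1, 4.99

Expected counts E_i = n·p_i: 276×0.08 = 22.08, 276×0.16 = 44.16, 276×0.19 = 52.44, 276×0.18 = 49.68, 276×0.14 = 38.64, 276×0.25 = 69.
cat         O        E   (O−E)²/E
0          13    22.08      3.734
1          59    44.16      4.987
2          56    52.44      0.242
3          38    49.68      2.746
4          38    38.64      0.011
5+         72       69      0.130
The largest term is for 1: 4.99.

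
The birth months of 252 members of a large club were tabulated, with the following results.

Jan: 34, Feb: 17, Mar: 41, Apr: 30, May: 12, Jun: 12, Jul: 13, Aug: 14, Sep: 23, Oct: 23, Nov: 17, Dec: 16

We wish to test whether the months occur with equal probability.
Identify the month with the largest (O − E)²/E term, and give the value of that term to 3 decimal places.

Mar, 19.048

Under H₀ each category has probability 1/12, so each expected count is 252/12 = 21.
χ² = (34−21)²/21 + (17−21)²/21 + (41−21)²/21 + (30−21)²/21 + (12−21)²/21 + (12−21)²/21 + (13−21)²/21 + (14−21)²/21 + (23−21)²/21 + (23−21)²/21 + (17−21)²/21 + (16−21)²/21
   = 8.0476 + 0.7619 + 19.0476 + 3.8571 + 3.8571 + 3.8571 + 3.0476 + 2.3333 + 0.1905 + 0.1905 + 0.7619 + 1.1905
The largest term is for Mar: 19.048.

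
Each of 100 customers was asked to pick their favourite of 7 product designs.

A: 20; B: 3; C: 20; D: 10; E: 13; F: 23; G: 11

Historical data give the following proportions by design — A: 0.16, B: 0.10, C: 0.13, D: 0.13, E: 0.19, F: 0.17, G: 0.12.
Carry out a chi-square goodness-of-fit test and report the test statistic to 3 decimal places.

14.457

Expected counts E_i = n·p_i: 100×0.16 = 16, 100×0.10 = 10, 100×0.13 = 13, 100×0.13 = 13, 100×0.19 = 19, 100×0.17 = 17, 100×0.12 = 12.
χ² = (20−16)²/16 + (3−10)²/10 + (20−13)²/13 + (10−13)²/13 + (13−19)²/19 + (23−17)²/17 + (11−12)²/12
   = 1.0000 + 4.9000 + 3.7692 + 0.6923 + 1.8947 + 2.1176 + 0.0833
Sum = 14.457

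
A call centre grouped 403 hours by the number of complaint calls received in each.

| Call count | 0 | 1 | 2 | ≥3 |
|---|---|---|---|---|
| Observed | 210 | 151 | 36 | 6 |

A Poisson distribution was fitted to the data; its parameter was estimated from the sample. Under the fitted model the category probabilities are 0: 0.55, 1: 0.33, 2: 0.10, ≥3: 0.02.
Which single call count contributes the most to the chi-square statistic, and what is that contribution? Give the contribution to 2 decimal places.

Expected counts E_i = n·p_i: 403×0.55 = 221.65, 403×0.33 = 132.99, 403×0.10 = 40.3, 403×0.02 = 8.06.
χ² = (210−221.65)²/221.65 + (151−132.99)²/132.99 + (36−40.3)²/40.3 + (6−8.06)²/8.06
   = 0.612 + 2.439 + 0.459 + 0.527
The largest term is for 1: 2.44.

1, 2.44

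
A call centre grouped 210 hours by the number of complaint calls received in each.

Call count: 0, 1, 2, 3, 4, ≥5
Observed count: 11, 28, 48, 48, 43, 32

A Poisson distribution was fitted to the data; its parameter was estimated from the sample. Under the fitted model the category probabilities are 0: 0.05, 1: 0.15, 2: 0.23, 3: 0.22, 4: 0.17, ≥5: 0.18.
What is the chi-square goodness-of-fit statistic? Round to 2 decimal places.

Expected counts E_i = n·p_i: 210×0.05 = 10.5, 210×0.15 = 31.5, 210×0.23 = 48.3, 210×0.22 = 46.2, 210×0.17 = 35.7, 210×0.18 = 37.8.
χ² = (11−10.5)²/10.5 + (28−31.5)²/31.5 + (48−48.3)²/48.3 + (48−46.2)²/46.2 + (43−35.7)²/35.7 + (32−37.8)²/37.8
   = 0.024 + 0.389 + 0.002 + 0.070 + 1.493 + 0.890
Sum = 2.87

2.87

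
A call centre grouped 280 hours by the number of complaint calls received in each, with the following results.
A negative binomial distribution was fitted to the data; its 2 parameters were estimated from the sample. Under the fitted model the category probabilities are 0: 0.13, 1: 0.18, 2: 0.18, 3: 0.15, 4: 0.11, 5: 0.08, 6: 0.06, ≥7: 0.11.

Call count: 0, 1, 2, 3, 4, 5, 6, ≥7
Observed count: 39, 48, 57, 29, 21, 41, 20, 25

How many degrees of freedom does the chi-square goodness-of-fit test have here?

5

There are k = 8 categories and 2 parameters estimated from the data, so df = 8 − 1 − 2 = 5.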